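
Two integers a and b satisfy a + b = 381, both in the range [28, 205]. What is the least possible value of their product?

36080

Since a + b is fixed, pushing one of them to its bound minimizes the product.
At the endpoint a = 176, b = 381 − 176 = 205, so ab = 176 × 205 = 36080.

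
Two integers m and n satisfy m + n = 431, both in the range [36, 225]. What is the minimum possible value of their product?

46350

For a fixed sum, mn is smallest when m and n are as far apart as possible.
At the endpoint m = 206, n = 431 − 206 = 225, so mn = 206 × 225 = 46350.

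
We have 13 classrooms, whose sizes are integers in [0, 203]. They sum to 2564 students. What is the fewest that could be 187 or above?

If only k of them are at least 187, the other 13 − k are at most 186, so the total is at most k·203 + (13 − k)·186.
This must reach 2564, so k·203 + (13 − k)·186 ≥ 2564, giving k ≥ 9.
Exactly 9 works: 9 values at 203 and 4 at 186 total 2571; lower one of the high values by 7 (still ≥ 187) to hit 2564.

9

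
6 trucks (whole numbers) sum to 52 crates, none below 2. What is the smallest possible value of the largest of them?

The 6 values sum to 52, so their maximum is at least ⌈52/6⌉ = 9.
Achievable: 4 of them at 9 and 2 at 8 total 52.

9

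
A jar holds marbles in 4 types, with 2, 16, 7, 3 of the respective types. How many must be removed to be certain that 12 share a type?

In the worst case you take as many as possible of each type without reaching 12: 2 + 11 + 7 + 3 = 23.
The next one must give 12 of some type, so 23 + 1 = 24.

24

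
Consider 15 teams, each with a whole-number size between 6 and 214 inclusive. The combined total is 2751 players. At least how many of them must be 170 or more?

5

Each value short of 170 is at most 169, costing at least 214 − 169 = 45 against the maximum total of 3210.
We can afford to lose at most 3210 − 2751 = 459, so at most ⌊459/45⌋ = 10 fall short, and at least 5 are ≥ 170.
Exactly 5 works: 5 values at 214 and 10 at 169 total 2760; lower one of the high values by 9 (still ≥ 170) to hit 2751.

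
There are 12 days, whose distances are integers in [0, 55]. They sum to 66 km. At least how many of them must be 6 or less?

3

Let j be the number exceeding 6. Then the total is ≥ 7·j + 0·(12 − j) = 0 + 7j.
So 7j ≤ 66 and j ≤ 9; hence at least 12 − 9 = 3 are ≤ 6.
Exactly 3 works: 3 values at 0 and 9 at 7 total 63; raise one of the low values by 3 (still ≤ 6) to hit 66.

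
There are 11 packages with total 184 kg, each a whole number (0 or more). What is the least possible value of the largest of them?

17

The 11 values sum to 184, so their maximum is at least ⌈184/11⌉ = 17.
Achievable: 8 of them at 17 and 3 at 16 total 184.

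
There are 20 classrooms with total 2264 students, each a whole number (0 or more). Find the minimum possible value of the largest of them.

The average is 2264/20 > 113, so not all 20 can be 113 or less; the largest is ≥ 114.
Achievable: 4 of them at 114 and 16 at 113 total 2264.

114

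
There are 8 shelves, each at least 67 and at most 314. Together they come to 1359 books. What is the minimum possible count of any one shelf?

67

Minimizing one value means maximizing the remaining 7.
The other 7 can take up 7 × 314 = 2198 ≥ 1359 − 67, so one shelf can sit at its floor of 67.
Achievable: one at 67 and the other 7 totalling 1292, which fits since 7 × 67 ≤ 1292 ≤ 7 × 314.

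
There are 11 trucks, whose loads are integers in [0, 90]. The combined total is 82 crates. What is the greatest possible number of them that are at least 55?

1

Suppose k of them are at least 55. Those contribute at least 55 each and the other 11 − k at least 0 each.
So the total is at least 55k + 0(11 − k) = 0 + 55k. This must be ≤ 82, giving k ≤ 1.
k = 1 is achieved by 1 value at 55 and 10 at 0, total 55; add 27 to one value (staying below 55) to reach 82.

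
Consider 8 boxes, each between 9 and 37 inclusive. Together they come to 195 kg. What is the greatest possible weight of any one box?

37

Maximizing one value means minimizing the remaining 7.
The other 7 contribute at least 7 × 9 = 63, leaving at most 195 − 63 = 132.
But each box is capped at 37, so the maximum is 37.
Achievable: one at 37 and the other 7 totalling 158, which fits since 7 × 9 ≤ 158 ≤ 7 × 37.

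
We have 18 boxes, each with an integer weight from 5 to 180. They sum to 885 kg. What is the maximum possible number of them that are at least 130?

With k values at 130 or above and the rest at least 5, the sum is at least 90 + 125k.
Since the sum is 885, we need 125k ≤ 795, i.e. k ≤ 6.
k = 6 is achieved by 6 values at 130 and 12 at 5, total 840; add 45 to one value (staying below 130) to reach 885.

6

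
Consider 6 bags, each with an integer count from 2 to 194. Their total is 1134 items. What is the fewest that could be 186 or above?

3

Suppose at most 6 − j of them reach 186; then j values are ≤ 185 and the rest ≤ 194.
The total is then ≤ 185·j + 194·(6 − j) = 1164 − 9j. For this to be ≥ 1134 we need j ≤ 3, so at least 6 − 3 = 3 must reach 186.
Exactly 3 works: 3 values at 194 and 3 at 185 total 1137; lower one of the high values by 3 (still ≥ 186) to hit 1134.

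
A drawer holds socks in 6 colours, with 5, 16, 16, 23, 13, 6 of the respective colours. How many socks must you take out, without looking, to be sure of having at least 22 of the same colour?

78

In the worst case you take as many as possible of each colour without reaching 22: 5 + 16 + 16 + 21 + 13 + 6 = 77.
The next one must give 22 of some colour, so 77 + 1 = 78.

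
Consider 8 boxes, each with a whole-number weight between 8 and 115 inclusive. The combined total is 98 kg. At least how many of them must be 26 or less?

7

If only k of them are at most 26, the other 8 − k are at least 27, so the total is at least (8 − k)·27 + k·8.
This is ≤ 98, so (8 − k)·27 + 8k ≤ 98, which gives k ≥ 7.
Exactly 7 works: 7 values at 8 and 1 at 27 total 83; raise one of the low values by 15 (still ≤ 26) to hit 98.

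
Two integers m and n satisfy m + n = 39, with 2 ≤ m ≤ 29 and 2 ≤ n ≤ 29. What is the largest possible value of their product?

With m + n fixed, mn peaks when the two are closest together.
Taking m = 19 and n = 20 (both in [2, 29]) gives mn = 380.

380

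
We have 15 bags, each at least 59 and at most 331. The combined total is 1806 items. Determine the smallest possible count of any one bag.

Minimizing one value means maximizing the remaining 14.
The other 14 can take up 14 × 331 = 4634 ≥ 1806 − 59, so one bag can sit at its floor of 59.
Achievable: one at 59 and the other 14 totalling 1747, which fits since 14 × 59 ≤ 1747 ≤ 14 × 331.

59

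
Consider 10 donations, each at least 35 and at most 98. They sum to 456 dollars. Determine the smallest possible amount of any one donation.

35

Minimizing one value means maximizing the remaining 9.
The other 9 can take up 9 × 98 = 882 ≥ 456 − 35, so one donation can sit at its floor of 35.
Achievable: one at 35 and the other 9 totalling 421, which fits since 9 × 35 ≤ 421 ≤ 9 × 98.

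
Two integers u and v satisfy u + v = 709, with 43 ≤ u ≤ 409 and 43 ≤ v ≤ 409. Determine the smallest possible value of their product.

uv = u(709 − u) is concave in u, so over [300, 409] it is minimized at an endpoint.
The extreme feasible split is u = 300, v = 409, giving uv = 122700.

122700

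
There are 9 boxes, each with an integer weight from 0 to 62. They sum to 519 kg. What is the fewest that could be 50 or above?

6

Suppose at most 9 − j of them reach 50; then j values are ≤ 49 and the rest ≤ 62.
The total is then ≤ 49·j + 62·(9 − j) = 558 − 13j. For this to be ≥ 519 we need j ≤ 3, so at least 9 − 3 = 6 must reach 50.
Exactly 6 works: 6 values at 62 and 3 at 49 total 519.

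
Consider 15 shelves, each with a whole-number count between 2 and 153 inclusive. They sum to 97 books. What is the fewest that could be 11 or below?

9

If only k of them are at most 11, the other 15 − k are at least 12, so the total is at least (15 − k)·12 + k·2.
This is ≤ 97, so (15 − k)·12 + 2k ≤ 97, which gives k ≥ 9.
Exactly 9 works: 9 values at 2 and 6 at 12 total 90; raise one of the low values by 7 (still ≤ 11) to hit 97.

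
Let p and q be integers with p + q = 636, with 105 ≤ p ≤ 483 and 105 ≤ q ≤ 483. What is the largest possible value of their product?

101124

For a fixed sum, the product pq is largest when p and q are as close as possible.
Taking p = 318 and q = 318 (both in [105, 483]) gives pq = 101124.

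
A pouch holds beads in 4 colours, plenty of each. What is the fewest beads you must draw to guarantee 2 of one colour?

5

In the worst case you draw 1 of each of the 4 colours: 4 × 1 = 4.
One more forces 2 of some colour, so 4 + 1 = 5.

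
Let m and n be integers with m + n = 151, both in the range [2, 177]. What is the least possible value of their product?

298

mn = m(151 − m) is concave in m, so over [2, 149] it is minimized at an endpoint.
The extreme feasible split is m = 2, n = 149, giving mn = 298.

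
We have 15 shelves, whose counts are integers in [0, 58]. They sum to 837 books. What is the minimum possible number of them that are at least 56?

Suppose at most 15 − j of them reach 56; then j values are ≤ 55 and the rest ≤ 58.
The total is then ≤ 55·j + 58·(15 − j) = 870 − 3j. For this to be ≥ 837 we need j ≤ 11, so at least 15 − 11 = 4 must reach 56.
Exactly 4 works: 4 values at 58 and 11 at 55 total 837.

4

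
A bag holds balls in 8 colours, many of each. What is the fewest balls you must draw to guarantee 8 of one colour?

57

You could draw 7 of every colour without reaching 8 of any — 56 in all.
One more forces 8 of some colour, so 56 + 1 = 57.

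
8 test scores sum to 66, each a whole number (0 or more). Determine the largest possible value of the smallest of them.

The average is 66/8 < 9, so some value is ≤ 8.
Achievable: 6 of them at 8 and 2 at 9 total 66.

8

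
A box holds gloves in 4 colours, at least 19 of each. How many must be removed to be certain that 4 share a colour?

In the worst case you draw 3 of each of the 4 colours: 4 × 3 = 12.
One more forces 4 of some colour, so 12 + 1 = 13.

13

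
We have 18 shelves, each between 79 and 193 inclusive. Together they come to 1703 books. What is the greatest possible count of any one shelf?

Maximizing one value means minimizing the remaining 17.
The other 17 contribute at least 17 × 79 = 1343, leaving at most 1703 − 1343 = 360.
But each shelf is capped at 193, so the maximum is 193.
Achievable: one at 193 and the other 17 totalling 1510, which fits since 17 × 79 ≤ 1510 ≤ 17 × 193.

193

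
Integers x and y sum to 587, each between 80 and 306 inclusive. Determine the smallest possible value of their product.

85986

xy = x(587 − x) is concave in x, so over [281, 306] it is minimized at an endpoint.
The extreme feasible split is x = 281, y = 306, giving xy = 85986.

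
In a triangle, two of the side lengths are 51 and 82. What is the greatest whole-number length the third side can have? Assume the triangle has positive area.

The third side must be less than 51 + 82 = 133.
The largest integer below 133 is 132.

132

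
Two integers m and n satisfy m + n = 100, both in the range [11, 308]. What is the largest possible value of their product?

mn = m(100 − m) is maximized when m is as near 100/2 as the bounds allow.
Taking m = 50 and n = 50 (both in [11, 308]) gives mn = 2500.

2500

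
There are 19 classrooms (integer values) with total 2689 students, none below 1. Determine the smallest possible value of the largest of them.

The 19 values sum to 2689, so their maximum is at least ⌈2689/19⌉ = 142.
Taking 9 copies of 141 and 10 copies of 142 gives exactly 2689, so 142 is attained.

142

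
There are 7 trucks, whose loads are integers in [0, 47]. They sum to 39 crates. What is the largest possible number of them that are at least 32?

1

If k of the values are ≥ 32, the total is ≥ 32k + 0(7 − k).
Setting 32k + 0(7 − k) ≤ 39 gives 32k ≤ 39, so k ≤ 1.
k = 1 is achieved by 1 value at 32 and 6 at 0, total 32; add 7 to one value (staying below 32) to reach 39.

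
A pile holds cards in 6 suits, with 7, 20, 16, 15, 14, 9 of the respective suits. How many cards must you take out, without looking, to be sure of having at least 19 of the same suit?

In the worst case you take as many as possible of each suit without reaching 19: 7 + 18 + 16 + 15 + 14 + 9 = 79.
The next one must give 19 of some suit, so 79 + 1 = 80.

80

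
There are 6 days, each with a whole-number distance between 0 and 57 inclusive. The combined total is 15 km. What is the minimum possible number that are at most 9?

Each value above 9 is at least 10, contributing at least 10 − 0 = 10 above the floor 0.
The sum exceeds the floor total 0 by 15, so at most ⌊15/10⌋ = 1 exceed 9, and at least 5 are ≤ 9.
Exactly 5 works: 5 values at 0 and 1 at 10 total 10; raise one of the low values by 5 (still ≤ 9) to hit 15.

5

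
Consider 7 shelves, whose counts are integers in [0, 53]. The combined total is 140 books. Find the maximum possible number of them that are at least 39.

With k values at 39 or above and the rest at least 0, the sum is at least 0 + 39k.
Since the sum is 140, we need 39k ≤ 140, i.e. k ≤ 3.
k = 3 is achieved by 3 values at 39 and 4 at 0, total 117; add 23 to one value (staying below 39) to reach 140.

3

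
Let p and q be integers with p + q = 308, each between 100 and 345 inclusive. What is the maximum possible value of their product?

23716

With p + q fixed, pq peaks when the two are closest together.
Taking p = 154 and q = 154 (both in [100, 345]) gives pq = 23716.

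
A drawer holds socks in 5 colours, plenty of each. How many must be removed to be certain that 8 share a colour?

You could draw 7 of every colour without reaching 8 of any — 35 in all.
One more forces 8 of some colour, so 35 + 1 = 36.

36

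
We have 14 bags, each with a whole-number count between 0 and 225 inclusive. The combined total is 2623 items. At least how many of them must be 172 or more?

5

Each value short of 172 is at most 171, costing at least 225 − 171 = 54 against the maximum total of 3150.
We can afford to lose at most 3150 − 2623 = 527, so at most ⌊527/54⌋ = 9 fall short, and at least 5 are ≥ 172.
Exactly 5 works: 5 values at 225 and 9 at 171 total 2664; lower one of the high values by 41 (still ≥ 172) to hit 2623.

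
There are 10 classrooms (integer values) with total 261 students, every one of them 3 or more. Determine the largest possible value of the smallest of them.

If every one of the 10 were at least 27, the total would be at least 10 × 27 = 270 > 261.
Achievable: 9 of them at 26 and 1 at 27 total 261.

26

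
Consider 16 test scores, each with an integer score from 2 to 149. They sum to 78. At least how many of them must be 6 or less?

7

Each value above 6 is at least 7, contributing at least 7 − 2 = 5 above the floor 2.
The sum exceeds the floor total 32 by 46, so at most ⌊46/5⌋ = 9 exceed 6, and at least 7 are ≤ 6.
Exactly 7 works: 7 values at 2 and 9 at 7 total 77; raise one of the low values by 1 (still ≤ 6) to hit 78.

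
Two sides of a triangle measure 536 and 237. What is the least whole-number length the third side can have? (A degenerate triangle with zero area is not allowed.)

The third side must exceed |536 − 237| = 299.
The smallest integer above 299 is 300.

300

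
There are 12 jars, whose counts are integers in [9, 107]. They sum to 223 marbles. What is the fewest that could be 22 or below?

4

If only k of them are at most 22, the other 12 − k are at least 23, so the total is at least (12 − k)·23 + k·9.
This is ≤ 223, so (12 − k)·23 + 9k ≤ 223, which gives k ≥ 4.
Exactly 4 works: 4 values at 9 and 8 at 23 total 220; raise one of the low values by 3 (still ≤ 22) to hit 223.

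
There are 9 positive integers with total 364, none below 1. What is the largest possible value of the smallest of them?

40

The 9 values sum to 364, so their minimum is at most ⌊364/9⌋ = 40.
Achievable: 5 of them at 40 and 4 at 41 total 364.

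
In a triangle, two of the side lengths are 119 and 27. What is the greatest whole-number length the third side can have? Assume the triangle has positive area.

The third side must be less than 119 + 27 = 146.
The largest integer below 146 is 145.

145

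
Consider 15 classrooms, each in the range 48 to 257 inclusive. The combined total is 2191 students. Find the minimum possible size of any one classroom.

48

To make one classroom as small as possible, make the other 14 as large as possible.
The other 14 can take up 14 × 257 = 3598 ≥ 2191 − 48, so one classroom can sit at its floor of 48.
Achievable: one at 48 and the other 14 totalling 2143, which fits since 14 × 48 ≤ 2143 ≤ 14 × 257.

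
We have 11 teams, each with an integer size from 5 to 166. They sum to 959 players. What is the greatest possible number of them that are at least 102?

9

If k of the values are ≥ 102, the total is ≥ 102k + 5(11 − k).
Setting 102k + 5(11 − k) ≤ 959 gives 97k ≤ 904, so k ≤ 9.
k = 9 is achieved by 9 values at 102 and 2 at 5, total 928; add 31 to one value (staying below 102) to reach 959.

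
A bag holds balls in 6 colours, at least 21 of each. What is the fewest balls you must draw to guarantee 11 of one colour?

61

You could draw 10 of every colour without reaching 11 of any — 60 in all.
One more forces 11 of some colour, so 60 + 1 = 61.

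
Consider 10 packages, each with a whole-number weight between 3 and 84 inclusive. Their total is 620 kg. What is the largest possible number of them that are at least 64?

If k of the values are ≥ 64, the total is ≥ 64k + 3(10 − k).
Setting 64k + 3(10 − k) ≤ 620 gives 61k ≤ 590, so k ≤ 9.
k = 9 is achieved by 9 values at 64 and 1 at 3, total 579; add 41 to one value (staying below 64) to reach 620.

9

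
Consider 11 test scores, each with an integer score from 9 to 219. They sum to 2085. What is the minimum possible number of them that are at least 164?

If only k of them are at least 164, the other 11 − k are at most 163, so the total is at most k·219 + (11 − k)·163.
This must reach 2085, so k·219 + (11 − k)·163 ≥ 2085, giving k ≥ 6.
Exactly 6 works: 6 values at 219 and 5 at 163 total 2129; lower one of the high values by 44 (still ≥ 164) to hit 2085.

6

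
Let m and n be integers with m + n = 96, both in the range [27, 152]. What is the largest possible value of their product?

2304

mn = m(96 − m) is maximized when m is as near 96/2 as the bounds allow.
Taking m = 48 and n = 48 (both in [27, 152]) gives mn = 2304.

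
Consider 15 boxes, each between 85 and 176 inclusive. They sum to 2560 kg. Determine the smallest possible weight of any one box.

96

Minimizing one value means maximizing the remaining 14.
The other 14 contribute at most 14 × 176 = 2464, leaving at least 2560 − 2464 = 96.
Since 96 ≥ 85, this is achievable: one at 96 and 14 at 176.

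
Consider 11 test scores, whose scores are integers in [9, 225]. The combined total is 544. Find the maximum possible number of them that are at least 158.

Suppose k of them are at least 158. Those contribute at least 158 each and the other 11 − k at least 9 each.
So the total is at least 158k + 9(11 − k) = 99 + 149k. This must be ≤ 544, giving k ≤ 2.
k = 2 is achieved by 2 values at 158 and 9 at 9, total 397; add 147 to one value (staying below 158) to reach 544.

2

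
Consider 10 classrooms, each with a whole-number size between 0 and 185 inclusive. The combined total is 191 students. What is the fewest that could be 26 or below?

3

Each value above 26 is at least 27, contributing at least 27 − 0 = 27 above the floor 0.
The sum exceeds the floor total 0 by 191, so at most ⌊191/27⌋ = 7 exceed 26, and at least 3 are ≤ 26.
Exactly 3 works: 3 values at 0 and 7 at 27 total 189; raise one of the low values by 2 (still ≤ 26) to hit 191.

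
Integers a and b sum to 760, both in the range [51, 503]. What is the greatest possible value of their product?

144400

For a fixed sum, the product ab is largest when a and b are as close as possible.
Taking a = 380 and b = 380 (both in [51, 503]) gives ab = 144400.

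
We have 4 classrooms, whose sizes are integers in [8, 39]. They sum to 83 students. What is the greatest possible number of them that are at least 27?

Suppose k of them are at least 27. Those contribute at least 27 each and the other 4 − k at least 8 each.
So the total is at least 27k + 8(4 − k) = 32 + 19k. This must be ≤ 83, giving k ≤ 2.
k = 2 is achieved by 2 values at 27 and 2 at 8, total 70; add 13 to one value (staying below 27) to reach 83.

2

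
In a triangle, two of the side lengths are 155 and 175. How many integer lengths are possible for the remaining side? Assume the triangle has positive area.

The triangle inequality gives |155 − 175| < c < 155 + 175, i.e. 20 < c < 330.
So c can be any integer from 21 to 329: 309 values.

309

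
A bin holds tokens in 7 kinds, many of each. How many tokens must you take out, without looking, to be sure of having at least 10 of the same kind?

You could draw 9 of every kind without reaching 10 of any — 63 in all.
One more forces 10 of some kind, so 63 + 1 = 64.

64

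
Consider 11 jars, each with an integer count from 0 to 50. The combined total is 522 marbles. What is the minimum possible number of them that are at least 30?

Suppose at most 11 − j of them reach 30; then j values are ≤ 29 and the rest ≤ 50.
The total is then ≤ 29·j + 50·(11 − j) = 550 − 21j. For this to be ≥ 522 we need j ≤ 1, so at least 11 − 1 = 10 must reach 30.
Exactly 10 works: 10 values at 50 and 1 at 29 total 529; lower one of the high values by 7 (still ≥ 30) to hit 522.

10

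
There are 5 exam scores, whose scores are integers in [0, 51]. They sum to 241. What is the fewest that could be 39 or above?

4

If only k of them are at least 39, the other 5 − k are at most 38, so the total is at most k·51 + (5 − k)·38.
This must reach 241, so k·51 + (5 − k)·38 ≥ 241, giving k ≥ 4.
Exactly 4 works: 4 values at 51 and 1 at 38 total 242; lower one of the high values by 1 (still ≥ 39) to hit 241.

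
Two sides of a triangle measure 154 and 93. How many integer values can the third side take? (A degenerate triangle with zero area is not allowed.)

185

The triangle inequality gives |154 − 93| < c < 154 + 93, i.e. 61 < c < 247.
So c can be any integer from 62 to 246: 185 values.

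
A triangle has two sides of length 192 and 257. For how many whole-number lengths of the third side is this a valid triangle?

383

The triangle inequality gives |192 − 257| < c < 192 + 257, i.e. 65 < c < 449.
So c can be any integer from 66 to 448: 383 values.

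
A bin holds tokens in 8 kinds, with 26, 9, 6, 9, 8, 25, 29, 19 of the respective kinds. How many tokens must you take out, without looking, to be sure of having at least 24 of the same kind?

In the worst case you take as many as possible of each kind without reaching 24: 23 + 9 + 6 + 9 + 8 + 23 + 23 + 19 = 120.
The next one must give 24 of some kind, so 120 + 1 = 121.

121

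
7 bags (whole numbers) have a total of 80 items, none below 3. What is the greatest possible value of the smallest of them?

If every one of the 7 were at least 12, the total would be at least 7 × 12 = 84 > 80.
Equality holds with 4 values of 11 and 3 values of 12.

11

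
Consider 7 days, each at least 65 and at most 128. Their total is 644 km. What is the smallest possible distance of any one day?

To make one day as small as possible, make the other 6 as large as possible.
The other 6 can take up 6 × 128 = 768 ≥ 644 − 65, so one day can sit at its floor of 65.
Achievable: one at 65 and the other 6 totalling 579, which fits since 6 × 65 ≤ 579 ≤ 6 × 128.

65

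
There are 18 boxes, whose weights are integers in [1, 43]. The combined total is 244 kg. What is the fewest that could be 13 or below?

1

Each value above 13 is at least 14, contributing at least 14 − 1 = 13 above the floor 1.
The sum exceeds the floor total 18 by 226, so at most ⌊226/13⌋ = 17 exceed 13, and at least 1 are ≤ 13.
Exactly 1 works: 1 value at 1 and 17 at 14 total 239; raise one of the low values by 5 (still ≤ 13) to hit 244.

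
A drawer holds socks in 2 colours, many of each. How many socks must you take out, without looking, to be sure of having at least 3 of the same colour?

5

In the worst case you draw 2 of each of the 2 colours: 2 × 2 = 4.
One more forces 3 of some colour, so 4 + 1 = 5.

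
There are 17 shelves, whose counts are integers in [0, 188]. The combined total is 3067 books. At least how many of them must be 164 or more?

12

Each value short of 164 is at most 163, costing at least 188 − 163 = 25 against the maximum total of 3196.
We can afford to lose at most 3196 − 3067 = 129, so at most ⌊129/25⌋ = 5 fall short, and at least 12 are ≥ 164.
Exactly 12 works: 12 values at 188 and 5 at 163 total 3071; lower one of the high values by 4 (still ≥ 164) to hit 3067.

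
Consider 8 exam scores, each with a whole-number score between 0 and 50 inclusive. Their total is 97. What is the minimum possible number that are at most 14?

If only k of them are at most 14, the other 8 − k are at least 15, so the total is at least (8 − k)·15 + k·0.
This is ≤ 97, so (8 − k)·15 + 0k ≤ 97, which gives k ≥ 2.
Exactly 2 works: 2 values at 0 and 6 at 15 total 90; raise one of the low values by 7 (still ≤ 14) to hit 97.

2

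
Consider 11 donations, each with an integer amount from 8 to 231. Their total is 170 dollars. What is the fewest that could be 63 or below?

10

Each value above 63 is at least 64, contributing at least 64 − 8 = 56 above the floor 8.
The sum exceeds the floor total 88 by 82, so at most ⌊82/56⌋ = 1 exceed 63, and at least 10 are ≤ 63.
Exactly 10 works: 10 values at 8 and 1 at 64 total 144; raise one of the low values by 26 (still ≤ 63) to hit 170.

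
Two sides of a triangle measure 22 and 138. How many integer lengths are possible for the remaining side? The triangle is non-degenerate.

The triangle inequality gives |22 − 138| < c < 22 + 138, i.e. 116 < c < 160.
So c can be any integer from 117 to 159: 43 values.

43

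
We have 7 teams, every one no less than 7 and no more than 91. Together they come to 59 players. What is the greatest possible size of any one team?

17

Maximizing one value means minimizing the remaining 6.
The other 6 contribute at least 6 × 7 = 42, leaving at most 59 − 42 = 17.
Since 17 ≤ 91, this is achievable: one at 17 and 6 at 7.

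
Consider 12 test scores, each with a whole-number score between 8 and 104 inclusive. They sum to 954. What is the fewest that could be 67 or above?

If only k of them are at least 67, the other 12 − k are at most 66, so the total is at most k·104 + (12 − k)·66.
This must reach 954, so k·104 + (12 − k)·66 ≥ 954, giving k ≥ 5.
Exactly 5 works: 5 values at 104 and 7 at 66 total 982; lower one of the high values by 28 (still ≥ 67) to hit 954.

5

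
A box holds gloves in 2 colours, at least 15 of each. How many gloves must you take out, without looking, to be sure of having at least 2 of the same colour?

You could draw 1 of every colour without reaching 2 of any — 2 in all.
One more forces 2 of some colour, so 2 + 1 = 3.

3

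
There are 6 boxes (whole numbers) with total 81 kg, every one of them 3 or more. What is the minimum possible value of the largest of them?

14

If every one of the 6 were at most 13, the total would be at most 6 × 13 = 78 < 81.
Achievable: 3 of them at 14 and 3 at 13 total 81.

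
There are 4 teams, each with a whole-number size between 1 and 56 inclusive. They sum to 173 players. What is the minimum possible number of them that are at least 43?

1

Each value short of 43 is at most 42, costing at least 56 − 42 = 14 against the maximum total of 224.
We can afford to lose at most 224 − 173 = 51, so at most ⌊51/14⌋ = 3 fall short, and at least 1 are ≥ 43.
Exactly 1 works: 1 value at 56 and 3 at 42 total 182; lower one of the high values by 9 (still ≥ 43) to hit 173.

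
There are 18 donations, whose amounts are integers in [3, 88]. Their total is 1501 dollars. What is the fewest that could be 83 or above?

If only k of them are at least 83, the other 18 − k are at most 82, so the total is at most k·88 + (18 − k)·82.
This must reach 1501, so k·88 + (18 − k)·82 ≥ 1501, giving k ≥ 5.
Exactly 5 works: 5 values at 88 and 13 at 82 total 1506; lower one of the high values by 5 (still ≥ 83) to hit 1501.

5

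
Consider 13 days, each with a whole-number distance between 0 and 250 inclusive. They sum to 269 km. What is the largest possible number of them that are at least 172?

1

With k values at 172 or above and the rest at least 0, the sum is at least 0 + 172k.
Since the sum is 269, we need 172k ≤ 269, i.e. k ≤ 1.
k = 1 is achieved by 1 value at 172 and 12 at 0, total 172; add 97 to one value (staying below 172) to reach 269.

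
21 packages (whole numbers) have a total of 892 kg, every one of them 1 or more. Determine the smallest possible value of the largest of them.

The 21 values sum to 892, so their maximum is at least ⌈892/21⌉ = 43.
Taking 11 copies of 42 and 10 copies of 43 gives exactly 892, so 43 is attained.

43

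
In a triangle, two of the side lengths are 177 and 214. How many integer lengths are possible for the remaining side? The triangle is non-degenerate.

The triangle inequality gives |177 − 214| < c < 177 + 214, i.e. 37 < c < 391.
So c can be any integer from 38 to 390: 353 values.

353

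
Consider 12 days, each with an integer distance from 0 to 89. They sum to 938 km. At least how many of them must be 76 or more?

3

Each value short of 76 is at most 75, costing at least 89 − 75 = 14 against the maximum total of 1068.
We can afford to lose at most 1068 − 938 = 130, so at most ⌊130/14⌋ = 9 fall short, and at least 3 are ≥ 76.
Exactly 3 works: 3 values at 89 and 9 at 75 total 942; lower one of the high values by 4 (still ≥ 76) to hit 938.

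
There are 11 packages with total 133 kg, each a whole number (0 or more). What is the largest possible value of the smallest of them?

12

If every one of the 11 were at least 13, the total would be at least 11 × 13 = 143 > 133.
Achievable: 10 of them at 12 and 1 at 13 total 133.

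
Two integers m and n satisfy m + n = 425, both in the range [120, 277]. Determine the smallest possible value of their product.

40996

For a fixed sum, mn is smallest when m and n are as far apart as possible.
The extreme feasible split is m = 148, n = 277, giving mn = 40996.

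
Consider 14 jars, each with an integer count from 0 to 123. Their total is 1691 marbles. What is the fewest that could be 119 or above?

8

Each value short of 119 is at most 118, costing at least 123 − 118 = 5 against the maximum total of 1722.
We can afford to lose at most 1722 − 1691 = 31, so at most ⌊31/5⌋ = 6 fall short, and at least 8 are ≥ 119.
Exactly 8 works: 8 values at 123 and 6 at 118 total 1692; lower one of the high values by 1 (still ≥ 119) to hit 1691.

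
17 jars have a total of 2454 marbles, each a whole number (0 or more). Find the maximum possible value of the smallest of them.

The average is 2454/17 < 145, so some value is ≤ 144.
Equality holds with 11 values of 144 and 6 values of 145.

144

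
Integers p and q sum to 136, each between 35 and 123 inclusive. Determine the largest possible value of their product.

4624

For a fixed sum, the product pq is largest when p and q are as close as possible.
Taking p = 68 and q = 68 (both in [35, 123]) gives pq = 4624.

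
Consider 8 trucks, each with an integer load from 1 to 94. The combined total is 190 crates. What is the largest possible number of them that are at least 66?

Suppose k of them are at least 66. Those contribute at least 66 each and the other 8 − k at least 1 each.
So the total is at least 66k + 1(8 − k) = 8 + 65k. This must be ≤ 190, giving k ≤ 2.
k = 2 is achieved by 2 values at 66 and 6 at 1, total 138; add 52 to one value (staying below 66) to reach 190.

2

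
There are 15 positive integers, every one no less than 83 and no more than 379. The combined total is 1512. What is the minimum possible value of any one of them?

83

To make one integer as small as possible, make the other 14 as large as possible.
The other 14 can take up 14 × 379 = 5306 ≥ 1512 − 83, so one integer can sit at its floor of 83.
Achievable: one at 83 and the other 14 totalling 1429, which fits since 14 × 83 ≤ 1429 ≤ 14 × 379.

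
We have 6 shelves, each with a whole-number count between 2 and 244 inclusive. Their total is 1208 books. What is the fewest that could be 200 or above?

If only k of them are at least 200, the other 6 − k are at most 199, so the total is at most k·244 + (6 − k)·199.
This must reach 1208, so k·244 + (6 − k)·199 ≥ 1208, giving k ≥ 1.
Exactly 1 works: 1 value at 244 and 5 at 199 total 1239; lower one of the high values by 31 (still ≥ 200) to hit 1208.

1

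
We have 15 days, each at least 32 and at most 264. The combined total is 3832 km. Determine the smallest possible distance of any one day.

To make one day as small as possible, make the other 14 as large as possible.
The other 14 contribute at most 14 × 264 = 3696, leaving at least 3832 − 3696 = 136.
Since 136 ≥ 32, this is achievable: one at 136 and 14 at 264.

136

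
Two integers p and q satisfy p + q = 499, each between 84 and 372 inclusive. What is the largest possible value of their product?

For a fixed sum, the product pq is largest when p and q are as close as possible.
Taking p = 249 and q = 250 (both in [84, 372]) gives pq = 62250.

62250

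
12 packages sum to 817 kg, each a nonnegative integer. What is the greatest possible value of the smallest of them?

68

The average is 817/12 < 69, so some value is ≤ 68.
Equality holds with 11 values of 68 and 1 value of 69.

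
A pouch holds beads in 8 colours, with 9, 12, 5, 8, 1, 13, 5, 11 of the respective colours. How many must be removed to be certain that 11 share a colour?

59

In the worst case you take as many as possible of each colour without reaching 11: 9 + 10 + 5 + 8 + 1 + 10 + 5 + 10 = 58.
The next one must give 11 of some colour, so 58 + 1 = 59.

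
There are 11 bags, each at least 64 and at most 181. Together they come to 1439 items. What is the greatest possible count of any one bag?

181

Maximizing one value means minimizing the remaining 10.
The other 10 contribute at least 10 × 64 = 640, leaving at most 1439 − 640 = 799.
But each bag is capped at 181, so the maximum is 181.
Achievable: one at 181 and the other 10 totalling 1258, which fits since 10 × 64 ≤ 1258 ≤ 10 × 181.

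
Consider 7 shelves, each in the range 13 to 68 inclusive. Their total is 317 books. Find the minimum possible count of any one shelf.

To make one shelf as small as possible, make the other 6 as large as possible.
The other 6 can take up 6 × 68 = 408 ≥ 317 − 13, so one shelf can sit at its floor of 13.
Achievable: one at 13 and the other 6 totalling 304, which fits since 6 × 13 ≤ 304 ≤ 6 × 68.

13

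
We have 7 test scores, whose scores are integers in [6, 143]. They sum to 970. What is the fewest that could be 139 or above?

1

Each value short of 139 is at most 138, costing at least 143 − 138 = 5 against the maximum total of 1001.
We can afford to lose at most 1001 − 970 = 31, so at most ⌊31/5⌋ = 6 fall short, and at least 1 are ≥ 139.
Exactly 1 works: 1 value at 143 and 6 at 138 total 971; lower one of the high values by 1 (still ≥ 139) to hit 970.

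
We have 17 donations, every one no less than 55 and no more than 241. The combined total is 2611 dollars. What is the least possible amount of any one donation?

To make one donation as small as possible, make the other 16 as large as possible.
The other 16 can take up 16 × 241 = 3856 ≥ 2611 − 55, so one donation can sit at its floor of 55.
Achievable: one at 55 and the other 16 totalling 2556, which fits since 16 × 55 ≤ 2556 ≤ 16 × 241.

55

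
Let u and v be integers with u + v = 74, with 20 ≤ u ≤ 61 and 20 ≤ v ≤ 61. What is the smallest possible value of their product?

uv = u(74 − u) is concave in u, so over [20, 54] it is minimized at an endpoint.
At the endpoint u = 20, v = 74 − 20 = 54, so uv = 20 × 54 = 1080.

1080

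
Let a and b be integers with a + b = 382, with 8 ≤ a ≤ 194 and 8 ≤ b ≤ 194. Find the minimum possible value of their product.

ab = a(382 − a) is concave in a, so over [188, 194] it is minimized at an endpoint.
The extreme feasible split is a = 188, b = 194, giving ab = 36472.

36472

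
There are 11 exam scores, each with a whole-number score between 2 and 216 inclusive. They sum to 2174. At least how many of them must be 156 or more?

Suppose at most 11 − j of them reach 156; then j values are ≤ 155 and the rest ≤ 216.
The total is then ≤ 155·j + 216·(11 − j) = 2376 − 61j. For this to be ≥ 2174 we need j ≤ 3, so at least 11 − 3 = 8 must reach 156.
Exactly 8 works: 8 values at 216 and 3 at 155 total 2193; lower one of the high values by 19 (still ≥ 156) to hit 2174.

8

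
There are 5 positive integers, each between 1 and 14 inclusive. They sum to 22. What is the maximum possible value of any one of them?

14

To make one integer as large as possible, make the other 4 as small as possible.
The other 4 contribute at least 4 × 1 = 4, leaving at most 22 − 4 = 18.
But each integer is capped at 14, so the maximum is 14.
Achievable: one at 14 and the other 4 totalling 8, which fits since 4 × 1 ≤ 8 ≤ 4 × 14.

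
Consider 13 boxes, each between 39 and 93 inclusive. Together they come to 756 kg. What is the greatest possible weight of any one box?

93

To make one box as large as possible, make the other 12 as small as possible.
The other 12 contribute at least 12 × 39 = 468, leaving at most 756 − 468 = 288.
But each box is capped at 93, so the maximum is 93.
Achievable: one at 93 and the other 12 totalling 663, which fits since 12 × 39 ≤ 663 ≤ 12 × 93.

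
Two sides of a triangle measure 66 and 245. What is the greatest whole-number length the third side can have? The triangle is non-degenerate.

310

The third side must be less than 66 + 245 = 311.
The largest integer below 311 is 310.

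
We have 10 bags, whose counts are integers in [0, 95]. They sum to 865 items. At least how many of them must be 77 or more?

6

If only k of them are at least 77, the other 10 − k are at most 76, so the total is at most k·95 + (10 − k)·76.
This must reach 865, so k·95 + (10 − k)·76 ≥ 865, giving k ≥ 6.
Exactly 6 works: 6 values at 95 and 4 at 76 total 874; lower one of the high values by 9 (still ≥ 77) to hit 865.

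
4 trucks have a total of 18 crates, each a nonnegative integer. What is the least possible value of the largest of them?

5

If every one of the 4 were at most 4, the total would be at most 4 × 4 = 16 < 18.
Equality holds with 2 values of 5 and 2 values of 4.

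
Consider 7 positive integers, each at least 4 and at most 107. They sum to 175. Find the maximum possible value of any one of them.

Maximizing one value means minimizing the remaining 6.
The other 6 contribute at least 6 × 4 = 24, leaving at most 175 − 24 = 151.
But each integer is capped at 107, so the maximum is 107.
Achievable: one at 107 and the other 6 totalling 68, which fits since 6 × 4 ≤ 68 ≤ 6 × 107.

107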